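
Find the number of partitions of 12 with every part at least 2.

21

Listing the qualifying partitions of 12:
12
10,2
9,3
8,4
8,2,2
7,5
7,3,2
6,6
6,4,2
6,3,3
6,2,2,2
5,5,2
5,4,3
5,3,2,2
4,4,4
4,4,2,2
4,3,3,2
4,2,2,2,2
3,3,3,3
3,3,2,2,2
2,2,2,2,2,2
That's 21 in total.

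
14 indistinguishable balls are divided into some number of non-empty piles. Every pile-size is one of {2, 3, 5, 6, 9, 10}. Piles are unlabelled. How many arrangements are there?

13

They are:
2+2+10
5+9
2+3+9
2+6+6
3+5+6
2+3+3+6
2+2+2+2+6
2+2+5+5
3+3+3+5
2+2+2+3+5
2+3+3+3+3
2+2+2+2+3+3
2+2+2+2+2+2+2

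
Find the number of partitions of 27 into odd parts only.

Systematic enumeration (by largest part, then next-largest, …) yields 192.

192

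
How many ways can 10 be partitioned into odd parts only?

10

The partitions of 10 that satisfy the conditions:
1,9
3,7
1,1,1,7
5,5
1,1,3,5
1,1,1,1,1,5
1,3,3,3
1,1,1,1,3,3
1,1,1,1,1,1,1,3
1,1,1,1,1,1,1,1,1,1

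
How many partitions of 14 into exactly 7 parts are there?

Listing the qualifying partitions of 14:
8+1+1+1+1+1+1
7+2+1+1+1+1+1
6+3+1+1+1+1+1
6+2+2+1+1+1+1
5+4+1+1+1+1+1
5+3+2+1+1+1+1
5+2+2+2+1+1+1
4+4+2+1+1+1+1
4+3+3+1+1+1+1
4+3+2+2+1+1+1
4+2+2+2+2+1+1
3+3+3+2+1+1+1
3+3+2+2+2+1+1
3+2+2+2+2+2+1
2+2+2+2+2+2+2

15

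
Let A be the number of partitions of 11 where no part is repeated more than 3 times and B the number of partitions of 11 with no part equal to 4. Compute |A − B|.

Partitions of 11 where no part is repeated more than 3 times: 38.
Partitions of 11 with no part equal to 4: 41.
|38 − 41| = 3.

3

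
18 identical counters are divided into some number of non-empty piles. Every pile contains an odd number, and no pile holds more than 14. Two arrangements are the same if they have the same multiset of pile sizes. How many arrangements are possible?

A partial list (first 12 by largest part):
13,5
13,3,1,1
13,1,1,1,1,1
11,7
11,5,1,1
11,3,3,1
11,3,1,1,1,1
11,1,1,1,1,1,1,1
9,9
9,7,1,1
9,5,3,1
9,5,1,1,1,1
…and 31 more, for 43 total.

43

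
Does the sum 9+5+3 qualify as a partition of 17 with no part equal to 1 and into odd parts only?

Yes

The parts sum to 17, and the condition 'no summand equals 1' holds; the condition 'every summand is odd' holds.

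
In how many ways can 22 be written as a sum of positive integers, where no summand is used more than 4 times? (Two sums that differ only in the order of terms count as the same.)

Direct enumeration gives 628 partitions.

628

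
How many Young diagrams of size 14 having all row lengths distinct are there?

The partitions of 14 that satisfy the conditions:
14
13 + 1
12 + 2
11 + 3
11 + 2 + 1
10 + 4
10 + 3 + 1
9 + 5
9 + 4 + 1
9 + 3 + 2
8 + 6
8 + 5 + 1
8 + 4 + 2
8 + 3 + 2 + 1
7 + 6 + 1
7 + 5 + 2
7 + 4 + 3
7 + 4 + 2 + 1
6 + 5 + 3
6 + 5 + 2 + 1
6 + 4 + 3 + 1
5 + 4 + 3 + 2

22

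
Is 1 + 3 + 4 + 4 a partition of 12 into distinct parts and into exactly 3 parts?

The parts sum to 12, and the condition 'all summands are distinct' is violated.

No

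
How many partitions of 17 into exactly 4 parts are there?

A partial list (first 12 by largest part):
14, 1, 1, 1
13, 2, 1, 1
12, 3, 1, 1
12, 2, 2, 1
11, 4, 1, 1
11, 3, 2, 1
11, 2, 2, 2
10, 5, 1, 1
10, 4, 2, 1
10, 3, 3, 1
10, 3, 2, 2
9, 6, 1, 1
…and 27 more, for 39 total.

39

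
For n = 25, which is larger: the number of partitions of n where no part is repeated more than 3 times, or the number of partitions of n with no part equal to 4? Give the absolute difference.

290

Partitions of 25 where no part is repeated more than 3 times: 876.
Partitions of 25 with no part equal to 4: 1166.
|876 − 1166| = 290.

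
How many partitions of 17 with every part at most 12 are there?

There are 285 such partitions.

285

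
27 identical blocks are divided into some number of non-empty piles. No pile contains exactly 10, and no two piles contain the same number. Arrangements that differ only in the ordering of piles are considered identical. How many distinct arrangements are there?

159

Counting exhaustively, 159 partitions satisfy the conditions.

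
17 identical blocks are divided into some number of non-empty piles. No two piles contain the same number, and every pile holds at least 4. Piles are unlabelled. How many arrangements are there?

Listing the qualifying partitions of 17:
17
4+13
5+12
6+11
7+10
8+9
4+5+8
4+6+7

8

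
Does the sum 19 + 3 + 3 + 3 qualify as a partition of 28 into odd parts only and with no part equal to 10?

The parts sum to 28, and the condition 'every summand is odd' holds; the condition 'no summand equals 10' holds.

Yes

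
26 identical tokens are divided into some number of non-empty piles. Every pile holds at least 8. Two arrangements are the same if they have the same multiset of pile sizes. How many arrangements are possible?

The partitions of 26 that satisfy the conditions:
26
18, 8
17, 9
16, 10
15, 11
14, 12
13, 13
10, 8, 8
9, 9, 8

9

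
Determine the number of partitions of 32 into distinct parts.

A full systematic count gives 390.

390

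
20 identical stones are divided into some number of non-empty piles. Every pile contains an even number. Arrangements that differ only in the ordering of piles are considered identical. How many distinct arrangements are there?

There are too many to list fully; the first 12 (by largest part) are:
20
18+2
16+4
16+2+2
14+6
14+4+2
14+2+2+2
12+8
12+6+2
12+4+4
12+4+2+2
12+2+2+2+2
…and 30 more, for 42 total.

42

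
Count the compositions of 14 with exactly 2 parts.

13

Place 1 bars in the 13 internal gaps of a row of 14 dots: C(13,1) = 13.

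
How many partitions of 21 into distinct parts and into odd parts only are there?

8

Enumerating:
21
17,3,1
15,5,1
13,7,1
13,5,3
11,9,1
11,7,3
9,7,5
That's 8 in total.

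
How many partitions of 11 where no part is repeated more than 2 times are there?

27

There are too many to list fully; the first 12 (by largest part) are:
11
10 + 1
9 + 2
9 + 1 + 1
8 + 3
8 + 2 + 1
7 + 4
7 + 3 + 1
7 + 2 + 2
7 + 2 + 1 + 1
6 + 5
6 + 4 + 1
…and 15 more, for 27 total.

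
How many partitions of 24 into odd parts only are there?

122

Systematic enumeration (by largest part, then next-largest, …) yields 122.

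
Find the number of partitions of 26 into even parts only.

101

Counting exhaustively, 101 partitions satisfy the conditions.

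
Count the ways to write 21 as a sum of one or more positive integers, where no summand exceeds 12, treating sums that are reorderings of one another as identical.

Direct enumeration gives 725 partitions.

725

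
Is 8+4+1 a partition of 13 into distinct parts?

Yes

The parts sum to 13, and the condition 'all summands are distinct' holds.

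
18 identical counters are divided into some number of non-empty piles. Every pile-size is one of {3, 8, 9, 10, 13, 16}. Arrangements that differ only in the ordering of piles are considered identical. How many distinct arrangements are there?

4

Listing the qualifying partitions of 18:
10, 8
9, 9
9, 3, 3, 3
3, 3, 3, 3, 3, 3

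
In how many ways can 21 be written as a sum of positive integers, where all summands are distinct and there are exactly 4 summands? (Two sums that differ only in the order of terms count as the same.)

A partial list (first 12 by largest part):
15,3,2,1
14,4,2,1
13,5,2,1
13,4,3,1
12,6,2,1
12,5,3,1
12,4,3,2
11,7,2,1
11,6,3,1
11,5,4,1
11,5,3,2
10,8,2,1
…and 15 more, for 27 total.

27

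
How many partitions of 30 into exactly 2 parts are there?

They are:
29, 1
28, 2
27, 3
26, 4
25, 5
24, 6
23, 7
22, 8
21, 9
20, 10
19, 11
18, 12
17, 13
16, 14
15, 15

15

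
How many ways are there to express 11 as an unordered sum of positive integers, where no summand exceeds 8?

52

There are too many to list fully; the first 12 (by largest part) are:
8+3
8+2+1
8+1+1+1
7+4
7+3+1
7+2+2
7+2+1+1
7+1+1+1+1
6+5
6+4+1
6+3+2
6+3+1+1
…and 40 more, for 52 total.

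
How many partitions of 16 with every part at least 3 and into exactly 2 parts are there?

6

The partitions of 16 that satisfy the conditions:
3,13
4,12
5,11
6,10
7,9
8,8
Counting gives 6.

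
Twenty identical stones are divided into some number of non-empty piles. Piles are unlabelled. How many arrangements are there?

Direct enumeration gives 627 partitions.

627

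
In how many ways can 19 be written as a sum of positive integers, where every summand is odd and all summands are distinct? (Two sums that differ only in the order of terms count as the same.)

Enumerating:
19
15, 3, 1
13, 5, 1
11, 7, 1
11, 5, 3
9, 7, 3

6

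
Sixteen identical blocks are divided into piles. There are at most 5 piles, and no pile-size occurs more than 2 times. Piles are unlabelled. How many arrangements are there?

80

Systematic enumeration (by largest part, then next-largest, …) yields 80.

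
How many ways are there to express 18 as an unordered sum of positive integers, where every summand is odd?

46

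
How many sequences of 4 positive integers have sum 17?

Place 3 bars in the 16 internal gaps of a row of 17 dots: C(16,3) = 560.

560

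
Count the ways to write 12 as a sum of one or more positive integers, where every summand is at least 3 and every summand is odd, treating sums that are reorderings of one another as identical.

Listing the qualifying partitions of 12:
3 + 9
5 + 7
3 + 3 + 3 + 3

3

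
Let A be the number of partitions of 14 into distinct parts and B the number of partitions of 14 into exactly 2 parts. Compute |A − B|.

15

Partitions of 14 into distinct parts: 22.
Partitions of 14 into exactly 2 parts: 7.
|22 − 7| = 15.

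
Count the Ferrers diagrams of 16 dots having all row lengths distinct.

32

A partial list (first 12 by largest part):
16
15,1
14,2
13,3
13,2,1
12,4
12,3,1
11,5
11,4,1
11,3,2
10,6
10,5,1
…and 20 more, for 32 total.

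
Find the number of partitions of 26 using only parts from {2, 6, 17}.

Enumerating:
6,6,6,6,2
6,6,6,2,2,2,2
6,6,2,2,2,2,2,2,2
6,2,2,2,2,2,2,2,2,2,2
2,2,2,2,2,2,2,2,2,2,2,2,2

5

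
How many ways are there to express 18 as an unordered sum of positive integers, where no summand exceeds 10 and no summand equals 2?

128

There are 128 such partitions.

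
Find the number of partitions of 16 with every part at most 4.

64

There are too many to list fully; the first 12 (by largest part) are:
4,4,4,4
4,4,4,3,1
4,4,4,2,2
4,4,4,2,1,1
4,4,4,1,1,1,1
4,4,3,3,2
4,4,3,3,1,1
4,4,3,2,2,1
4,4,3,2,1,1,1
4,4,3,1,1,1,1,1
4,4,2,2,2,2
4,4,2,2,2,1,1
…and 52 more, for 64 total.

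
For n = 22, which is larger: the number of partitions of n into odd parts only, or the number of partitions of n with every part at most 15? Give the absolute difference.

883

Partitions of 22 into odd parts only: 89.
Partitions of 22 with every part at most 15: 972.
|89 − 972| = 883.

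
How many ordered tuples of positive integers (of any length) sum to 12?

2048

The number of compositions of n is 2^(n−1); here 2^11 = 2048.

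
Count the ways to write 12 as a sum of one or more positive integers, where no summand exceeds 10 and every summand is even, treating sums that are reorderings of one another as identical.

The partitions of 12 that satisfy the conditions:
2 + 10
4 + 8
2 + 2 + 8
6 + 6
2 + 4 + 6
2 + 2 + 2 + 6
4 + 4 + 4
2 + 2 + 4 + 4
2 + 2 + 2 + 2 + 4
2 + 2 + 2 + 2 + 2 + 2

10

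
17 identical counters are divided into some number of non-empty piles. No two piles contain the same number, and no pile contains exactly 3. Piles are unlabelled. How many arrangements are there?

24

They are:
17
1,16
2,15
1,2,14
4,13
5,12
1,4,12
6,11
1,5,11
2,4,11
7,10
1,6,10
2,5,10
1,2,4,10
8,9
1,7,9
2,6,9
1,2,5,9
2,7,8
1,2,6,8
4,5,8
4,6,7
1,4,5,7
2,4,5,6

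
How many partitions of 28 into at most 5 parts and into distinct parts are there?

207

Systematic enumeration (by largest part, then next-largest, …) yields 207.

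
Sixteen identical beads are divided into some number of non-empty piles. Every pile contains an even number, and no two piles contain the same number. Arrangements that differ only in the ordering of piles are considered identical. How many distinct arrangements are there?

6

Enumerating:
16
14+2
12+4
10+6
10+4+2
8+6+2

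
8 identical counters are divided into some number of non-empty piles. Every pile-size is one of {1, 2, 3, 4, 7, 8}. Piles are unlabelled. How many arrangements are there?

17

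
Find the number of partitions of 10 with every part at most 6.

A partial list (first 12 by largest part):
6+4
6+3+1
6+2+2
6+2+1+1
6+1+1+1+1
5+5
5+4+1
5+3+2
5+3+1+1
5+2+2+1
5+2+1+1+1
5+1+1+1+1+1
…and 23 more, for 35 total.

35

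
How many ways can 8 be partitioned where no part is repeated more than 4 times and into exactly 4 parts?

Enumerating:
5 + 1 + 1 + 1
4 + 2 + 1 + 1
3 + 3 + 1 + 1
3 + 2 + 2 + 1
2 + 2 + 2 + 2
That's 5 in total.

5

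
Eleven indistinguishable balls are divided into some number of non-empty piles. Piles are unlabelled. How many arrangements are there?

A partial list (first 12 by largest part):
11
1,10
2,9
1,1,9
3,8
1,2,8
1,1,1,8
4,7
1,3,7
2,2,7
1,1,2,7
1,1,1,1,7
…and 44 more, for 56 total.

56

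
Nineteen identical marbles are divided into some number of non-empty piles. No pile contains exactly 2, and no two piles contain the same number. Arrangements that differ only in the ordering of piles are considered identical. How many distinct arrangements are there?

32

There are too many to list fully; the first 12 (by largest part) are:
19
18+1
16+3
15+4
15+3+1
14+5
14+4+1
13+6
13+5+1
12+7
12+6+1
12+4+3
…and 20 more, for 32 total.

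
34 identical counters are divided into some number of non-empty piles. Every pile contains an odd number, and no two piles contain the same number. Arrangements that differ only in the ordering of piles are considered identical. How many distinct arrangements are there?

26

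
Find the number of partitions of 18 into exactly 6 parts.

58

A partial list (first 12 by largest part):
13 + 1 + 1 + 1 + 1 + 1
12 + 2 + 1 + 1 + 1 + 1
11 + 3 + 1 + 1 + 1 + 1
11 + 2 + 2 + 1 + 1 + 1
10 + 4 + 1 + 1 + 1 + 1
10 + 3 + 2 + 1 + 1 + 1
10 + 2 + 2 + 2 + 1 + 1
9 + 5 + 1 + 1 + 1 + 1
9 + 4 + 2 + 1 + 1 + 1
9 + 3 + 3 + 1 + 1 + 1
9 + 3 + 2 + 2 + 1 + 1
9 + 2 + 2 + 2 + 2 + 1
…and 46 more, for 58 total.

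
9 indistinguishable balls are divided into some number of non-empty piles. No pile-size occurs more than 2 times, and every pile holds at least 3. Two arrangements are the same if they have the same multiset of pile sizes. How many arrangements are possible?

They are:
9
6 + 3
5 + 4

3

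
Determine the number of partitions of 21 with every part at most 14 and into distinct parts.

A partial list (first 12 by largest part):
14,7
14,6,1
14,5,2
14,4,3
14,4,2,1
13,8
13,7,1
13,6,2
13,5,3
13,5,2,1
13,4,3,1
12,9
…and 50 more, for 62 total.

62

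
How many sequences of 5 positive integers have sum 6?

By stars and bars with positive parts, the count is C(5,4) = 5.

5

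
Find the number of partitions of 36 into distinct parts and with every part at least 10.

Enumerating:
36
26+10
25+11
24+12
23+13
22+14
21+15
20+16
19+17
15+11+10
14+12+10
13+12+11
Counting gives 12.

12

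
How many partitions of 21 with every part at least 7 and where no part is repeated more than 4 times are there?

6

Enumerating:
21
14+7
13+8
12+9
11+10
7+7+7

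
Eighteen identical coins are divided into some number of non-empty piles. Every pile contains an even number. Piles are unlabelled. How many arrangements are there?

30

There are too many to list fully; the first 12 (by largest part) are:
18
2, 16
4, 14
2, 2, 14
6, 12
2, 4, 12
2, 2, 2, 12
8, 10
2, 6, 10
4, 4, 10
2, 2, 4, 10
2, 2, 2, 2, 10
…and 18 more, for 30 total.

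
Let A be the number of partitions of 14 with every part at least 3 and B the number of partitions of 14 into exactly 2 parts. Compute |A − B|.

Partitions of 14 with every part at least 3: 13.
Partitions of 14 into exactly 2 parts: 7.
|13 − 7| = 6.

6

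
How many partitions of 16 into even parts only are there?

22

They are:
16
14, 2
12, 4
12, 2, 2
10, 6
10, 4, 2
10, 2, 2, 2
8, 8
8, 6, 2
8, 4, 4
8, 4, 2, 2
8, 2, 2, 2, 2
6, 6, 4
6, 6, 2, 2
6, 4, 4, 2
6, 4, 2, 2, 2
6, 2, 2, 2, 2, 2
4, 4, 4, 4
4, 4, 4, 2, 2
4, 4, 2, 2, 2, 2
4, 2, 2, 2, 2, 2, 2
2, 2, 2, 2, 2, 2, 2, 2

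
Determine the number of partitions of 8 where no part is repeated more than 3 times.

16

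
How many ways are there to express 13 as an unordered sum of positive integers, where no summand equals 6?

86

Enumerating by decreasing first part gives 86 partitions in all.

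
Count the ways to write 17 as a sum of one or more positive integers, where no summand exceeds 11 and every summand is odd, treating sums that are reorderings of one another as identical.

34

A partial list (first 12 by largest part):
1+5+11
3+3+11
1+1+1+3+11
1+1+1+1+1+1+11
1+7+9
3+5+9
1+1+1+5+9
1+1+3+3+9
1+1+1+1+1+3+9
1+1+1+1+1+1+1+1+9
3+7+7
1+1+1+7+7
…and 22 more, for 34 total.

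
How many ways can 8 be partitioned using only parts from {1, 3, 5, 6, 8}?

The partitions of 8 that satisfy the conditions:
8
6+1+1
5+3
5+1+1+1
3+3+1+1
3+1+1+1+1+1
1+1+1+1+1+1+1+1

7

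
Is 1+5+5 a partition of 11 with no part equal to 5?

No

The parts sum to 11, and the condition 'no summand equals 5' is violated.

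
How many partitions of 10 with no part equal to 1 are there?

Enumerating:
10
8 + 2
7 + 3
6 + 4
6 + 2 + 2
5 + 5
5 + 3 + 2
4 + 4 + 2
4 + 3 + 3
4 + 2 + 2 + 2
3 + 3 + 2 + 2
2 + 2 + 2 + 2 + 2
That's 12 in total.

12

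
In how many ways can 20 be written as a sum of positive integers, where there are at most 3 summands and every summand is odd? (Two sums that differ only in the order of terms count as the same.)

The partitions of 20 that satisfy the conditions:
19 + 1
17 + 3
15 + 5
13 + 7
11 + 9

5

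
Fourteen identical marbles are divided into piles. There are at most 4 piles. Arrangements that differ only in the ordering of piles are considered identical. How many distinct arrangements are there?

47

There are too many to list fully; the first 12 (by largest part) are:
14
13,1
12,2
12,1,1
11,3
11,2,1
11,1,1,1
10,4
10,3,1
10,2,2
10,2,1,1
9,5
…and 35 more, for 47 total.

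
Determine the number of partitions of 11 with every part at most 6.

A partial list (first 12 by largest part):
6,5
6,4,1
6,3,2
6,3,1,1
6,2,2,1
6,2,1,1,1
6,1,1,1,1,1
5,5,1
5,4,2
5,4,1,1
5,3,3
5,3,2,1
…and 32 more, for 44 total.

44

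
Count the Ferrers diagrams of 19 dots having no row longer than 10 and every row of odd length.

40

A partial list (first 12 by largest part):
1, 9, 9
3, 7, 9
1, 1, 1, 7, 9
5, 5, 9
1, 1, 3, 5, 9
1, 1, 1, 1, 1, 5, 9
1, 3, 3, 3, 9
1, 1, 1, 1, 3, 3, 9
1, 1, 1, 1, 1, 1, 1, 3, 9
1, 1, 1, 1, 1, 1, 1, 1, 1, 1, 9
5, 7, 7
1, 1, 3, 7, 7
…and 28 more, for 40 total.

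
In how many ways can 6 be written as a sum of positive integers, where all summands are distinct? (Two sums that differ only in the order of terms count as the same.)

4

Listing the qualifying partitions of 6:
6
5, 1
4, 2
3, 2, 1
That's 4 in total.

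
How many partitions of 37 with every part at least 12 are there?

9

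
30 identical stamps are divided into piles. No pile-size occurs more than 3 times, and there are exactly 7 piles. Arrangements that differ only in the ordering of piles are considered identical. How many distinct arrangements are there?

A full systematic count gives 468.

468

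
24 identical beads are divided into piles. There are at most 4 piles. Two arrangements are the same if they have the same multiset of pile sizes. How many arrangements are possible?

169

Systematic enumeration (by largest part, then next-largest, …) yields 169.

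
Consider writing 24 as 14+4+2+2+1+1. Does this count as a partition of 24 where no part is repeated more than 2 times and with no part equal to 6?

Yes

The parts sum to 24, and the condition 'no summand is used more than 2 times' holds; the condition 'no summand equals 6' holds.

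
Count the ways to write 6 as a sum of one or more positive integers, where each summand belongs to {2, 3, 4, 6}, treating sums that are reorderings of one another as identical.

Enumerating:
6
2+4
3+3
2+2+2
Counting gives 4.

4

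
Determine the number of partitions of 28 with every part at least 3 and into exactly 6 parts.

35

There are too many to list fully; the first 12 (by largest part) are:
13,3,3,3,3,3
12,4,3,3,3,3
11,5,3,3,3,3
11,4,4,3,3,3
10,6,3,3,3,3
10,5,4,3,3,3
10,4,4,4,3,3
9,7,3,3,3,3
9,6,4,3,3,3
9,5,5,3,3,3
9,5,4,4,3,3
9,4,4,4,4,3
…and 23 more, for 35 total.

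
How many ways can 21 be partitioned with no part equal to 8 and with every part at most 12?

There are 625 such partitions.

625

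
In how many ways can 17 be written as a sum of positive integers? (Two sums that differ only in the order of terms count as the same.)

There are 297 such partitions.

297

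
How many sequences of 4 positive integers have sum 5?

By stars and bars with positive parts, the count is C(4,3) = 4.

4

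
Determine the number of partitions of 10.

A partial list (first 12 by largest part):
10
1 + 9
2 + 8
1 + 1 + 8
3 + 7
1 + 2 + 7
1 + 1 + 1 + 7
4 + 6
1 + 3 + 6
2 + 2 + 6
1 + 1 + 2 + 6
1 + 1 + 1 + 1 + 6
…and 30 more, for 42 total.

42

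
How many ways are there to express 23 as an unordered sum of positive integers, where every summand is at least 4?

39

There are too many to list fully; the first 12 (by largest part) are:
23
19, 4
18, 5
17, 6
16, 7
15, 8
15, 4, 4
14, 9
14, 5, 4
13, 10
13, 6, 4
13, 5, 5
…and 27 more, for 39 total.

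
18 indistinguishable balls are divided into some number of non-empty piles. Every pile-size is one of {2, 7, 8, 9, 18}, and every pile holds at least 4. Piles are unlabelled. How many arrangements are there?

The partitions of 18 that satisfy the conditions:
18
9 + 9
That's 2 in total.

2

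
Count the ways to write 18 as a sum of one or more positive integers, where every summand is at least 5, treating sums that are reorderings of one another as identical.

The partitions of 18 that satisfy the conditions:
18
13, 5
12, 6
11, 7
10, 8
9, 9
8, 5, 5
7, 6, 5
6, 6, 6

9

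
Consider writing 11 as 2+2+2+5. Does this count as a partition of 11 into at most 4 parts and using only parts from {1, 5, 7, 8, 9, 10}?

The parts sum to 11, and the condition 'each summand belongs to {1, 5, 7, 8, 9, 10}' is violated.

No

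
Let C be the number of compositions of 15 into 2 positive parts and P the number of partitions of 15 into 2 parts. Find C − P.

7

Compositions: C(14,1) = 14.
Unordered (partitions into 2 parts): 7.
Difference: 14 − 7 = 7.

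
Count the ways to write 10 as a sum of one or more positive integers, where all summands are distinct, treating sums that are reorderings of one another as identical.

The partitions of 10 that satisfy the conditions:
10
9+1
8+2
7+3
7+2+1
6+4
6+3+1
5+4+1
5+3+2
4+3+2+1
Counting gives 10.

10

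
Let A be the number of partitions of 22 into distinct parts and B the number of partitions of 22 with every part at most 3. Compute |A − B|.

Partitions of 22 into distinct parts: 89.
Partitions of 22 with every part at most 3: 52.
|89 − 52| = 37.

37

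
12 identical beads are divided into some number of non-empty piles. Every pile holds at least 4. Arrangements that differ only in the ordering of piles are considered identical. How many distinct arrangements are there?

5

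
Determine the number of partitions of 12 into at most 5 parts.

There are too many to list fully; the first 12 (by largest part) are:
12
11 + 1
10 + 2
10 + 1 + 1
9 + 3
9 + 2 + 1
9 + 1 + 1 + 1
8 + 4
8 + 3 + 1
8 + 2 + 2
8 + 2 + 1 + 1
8 + 1 + 1 + 1 + 1
…and 35 more, for 47 total.

47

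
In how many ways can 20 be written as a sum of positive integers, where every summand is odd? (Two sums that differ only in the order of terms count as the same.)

64

There are too many to list fully; the first 12 (by largest part) are:
19, 1
17, 3
17, 1, 1, 1
15, 5
15, 3, 1, 1
15, 1, 1, 1, 1, 1
13, 7
13, 5, 1, 1
13, 3, 3, 1
13, 3, 1, 1, 1, 1
13, 1, 1, 1, 1, 1, 1, 1
11, 9
…and 52 more, for 64 total.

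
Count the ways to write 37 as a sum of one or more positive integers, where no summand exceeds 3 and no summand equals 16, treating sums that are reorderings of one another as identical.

Systematic enumeration (by largest part, then next-largest, …) yields 133.

133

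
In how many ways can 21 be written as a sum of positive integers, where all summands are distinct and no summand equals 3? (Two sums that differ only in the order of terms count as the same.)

A partial list (first 12 by largest part):
21
20, 1
19, 2
18, 2, 1
17, 4
16, 5
16, 4, 1
15, 6
15, 5, 1
15, 4, 2
14, 7
14, 6, 1
…and 35 more, for 47 total.

47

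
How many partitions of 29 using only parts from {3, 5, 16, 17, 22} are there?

4

Enumerating:
17,3,3,3,3
16,5,5,3
5,5,5,5,3,3,3
5,3,3,3,3,3,3,3,3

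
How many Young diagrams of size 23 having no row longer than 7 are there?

618

Enumerating by decreasing first part gives 618 partitions in all.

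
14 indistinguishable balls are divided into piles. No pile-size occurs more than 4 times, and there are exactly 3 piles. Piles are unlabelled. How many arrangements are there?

They are:
12, 1, 1
11, 2, 1
10, 3, 1
10, 2, 2
9, 4, 1
9, 3, 2
8, 5, 1
8, 4, 2
8, 3, 3
7, 6, 1
7, 5, 2
7, 4, 3
6, 6, 2
6, 5, 3
6, 4, 4
5, 5, 4
That's 16 in total.

16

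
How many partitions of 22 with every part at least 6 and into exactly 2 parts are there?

The partitions of 22 that satisfy the conditions:
16,6
15,7
14,8
13,9
12,10
11,11

6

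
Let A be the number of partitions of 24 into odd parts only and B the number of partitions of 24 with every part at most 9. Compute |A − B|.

954

Partitions of 24 into odd parts only: 122.
Partitions of 24 with every part at most 9: 1076.
|122 − 1076| = 954.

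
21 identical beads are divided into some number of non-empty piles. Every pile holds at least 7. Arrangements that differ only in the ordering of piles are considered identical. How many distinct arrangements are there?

6

Listing the qualifying partitions of 21:
21
14,7
13,8
12,9
11,10
7,7,7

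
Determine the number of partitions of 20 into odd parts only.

64

There are too many to list fully; the first 12 (by largest part) are:
1+19
3+17
1+1+1+17
5+15
1+1+3+15
1+1+1+1+1+15
7+13
1+1+5+13
1+3+3+13
1+1+1+1+3+13
1+1+1+1+1+1+1+13
9+11
…and 52 more, for 64 total.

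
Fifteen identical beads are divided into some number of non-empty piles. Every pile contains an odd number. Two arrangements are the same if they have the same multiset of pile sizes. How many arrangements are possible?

27

There are too many to list fully; the first 12 (by largest part) are:
15
13 + 1 + 1
11 + 3 + 1
11 + 1 + 1 + 1 + 1
9 + 5 + 1
9 + 3 + 3
9 + 3 + 1 + 1 + 1
9 + 1 + 1 + 1 + 1 + 1 + 1
7 + 7 + 1
7 + 5 + 3
7 + 5 + 1 + 1 + 1
7 + 3 + 3 + 1 + 1
…and 15 more, for 27 total.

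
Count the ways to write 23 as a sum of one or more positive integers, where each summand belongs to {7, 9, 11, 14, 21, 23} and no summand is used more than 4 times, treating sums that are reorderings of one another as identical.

Listing the qualifying partitions of 23:
23
14, 9
9, 7, 7
Counting gives 3.

3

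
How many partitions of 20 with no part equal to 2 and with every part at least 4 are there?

24

They are:
20
16+4
15+5
14+6
13+7
12+8
12+4+4
11+9
11+5+4
10+10
10+6+4
10+5+5
9+7+4
9+6+5
8+8+4
8+7+5
8+6+6
8+4+4+4
7+7+6
7+5+4+4
6+6+4+4
6+5+5+4
5+5+5+5
4+4+4+4+4
Counting gives 24.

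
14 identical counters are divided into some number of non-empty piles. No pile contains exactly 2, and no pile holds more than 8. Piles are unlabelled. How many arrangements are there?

46

A partial list (first 12 by largest part):
8, 6
8, 5, 1
8, 4, 1, 1
8, 3, 3
8, 3, 1, 1, 1
8, 1, 1, 1, 1, 1, 1
7, 7
7, 6, 1
7, 5, 1, 1
7, 4, 3
7, 4, 1, 1, 1
7, 3, 3, 1
…and 34 more, for 46 total.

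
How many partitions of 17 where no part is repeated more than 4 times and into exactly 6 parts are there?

A partial list (first 12 by largest part):
1 + 1 + 1 + 1 + 2 + 11
1 + 1 + 1 + 1 + 3 + 10
1 + 1 + 1 + 2 + 2 + 10
1 + 1 + 1 + 1 + 4 + 9
1 + 1 + 1 + 2 + 3 + 9
1 + 1 + 2 + 2 + 2 + 9
1 + 1 + 1 + 1 + 5 + 8
1 + 1 + 1 + 2 + 4 + 8
1 + 1 + 1 + 3 + 3 + 8
1 + 1 + 2 + 2 + 3 + 8
1 + 2 + 2 + 2 + 2 + 8
1 + 1 + 1 + 1 + 6 + 7
…and 29 more, for 41 total.

41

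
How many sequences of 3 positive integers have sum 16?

105

Equivalently, choose which 2 of the 15 gaps become plus signs: C(15,2) = 105.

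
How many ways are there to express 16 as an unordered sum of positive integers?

231

Systematic enumeration (by largest part, then next-largest, …) yields 231.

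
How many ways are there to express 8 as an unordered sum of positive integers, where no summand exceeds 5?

18

The partitions of 8 that satisfy the conditions:
5 + 3
5 + 2 + 1
5 + 1 + 1 + 1
4 + 4
4 + 3 + 1
4 + 2 + 2
4 + 2 + 1 + 1
4 + 1 + 1 + 1 + 1
3 + 3 + 2
3 + 3 + 1 + 1
3 + 2 + 2 + 1
3 + 2 + 1 + 1 + 1
3 + 1 + 1 + 1 + 1 + 1
2 + 2 + 2 + 2
2 + 2 + 2 + 1 + 1
2 + 2 + 1 + 1 + 1 + 1
2 + 1 + 1 + 1 + 1 + 1 + 1
1 + 1 + 1 + 1 + 1 + 1 + 1 + 1
That's 18 in total.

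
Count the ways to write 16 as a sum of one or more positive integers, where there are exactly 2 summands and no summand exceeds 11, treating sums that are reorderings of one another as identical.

They are:
11, 5
10, 6
9, 7
8, 8

4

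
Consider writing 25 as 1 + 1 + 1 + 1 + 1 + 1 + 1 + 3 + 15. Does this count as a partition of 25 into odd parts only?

Yes

The parts sum to 25, and the condition 'every summand is odd' holds.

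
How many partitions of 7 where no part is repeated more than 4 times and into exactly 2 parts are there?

3

The partitions of 7 that satisfy the conditions:
6+1
5+2
4+3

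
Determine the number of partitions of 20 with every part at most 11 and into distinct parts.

A partial list (first 12 by largest part):
11+9
11+8+1
11+7+2
11+6+3
11+6+2+1
11+5+4
11+5+3+1
11+4+3+2
10+9+1
10+8+2
10+7+3
10+7+2+1
…and 27 more, for 39 total.

39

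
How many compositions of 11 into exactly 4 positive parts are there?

120

Equivalently, choose which 3 of the 10 gaps become plus signs: C(10,3) = 120.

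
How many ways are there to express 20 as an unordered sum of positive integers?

627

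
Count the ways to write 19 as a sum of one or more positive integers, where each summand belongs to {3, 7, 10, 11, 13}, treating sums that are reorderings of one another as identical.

3

They are:
3,3,13
3,3,3,10
3,3,3,3,7
Counting gives 3.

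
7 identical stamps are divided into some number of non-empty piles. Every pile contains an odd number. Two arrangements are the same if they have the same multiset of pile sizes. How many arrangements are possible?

5

They are:
7
1,1,5
1,3,3
1,1,1,1,3
1,1,1,1,1,1,1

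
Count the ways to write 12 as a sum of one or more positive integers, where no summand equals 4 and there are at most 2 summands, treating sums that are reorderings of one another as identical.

6

They are:
12
11+1
10+2
9+3
7+5
6+6
That's 6 in total.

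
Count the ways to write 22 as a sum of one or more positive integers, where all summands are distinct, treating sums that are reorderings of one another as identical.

Direct enumeration gives 89 partitions.

89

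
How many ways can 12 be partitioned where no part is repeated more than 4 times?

60

There are too many to list fully; the first 12 (by largest part) are:
12
11+1
10+2
10+1+1
9+3
9+2+1
9+1+1+1
8+4
8+3+1
8+2+2
8+2+1+1
8+1+1+1+1
…and 48 more, for 60 total.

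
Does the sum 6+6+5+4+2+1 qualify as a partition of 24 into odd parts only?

The parts sum to 24, and the condition 'every summand is odd' is violated.

No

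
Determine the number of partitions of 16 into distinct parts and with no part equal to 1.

17

Listing the qualifying partitions of 16:
16
2,14
3,13
4,12
5,11
2,3,11
6,10
2,4,10
7,9
2,5,9
3,4,9
2,6,8
3,5,8
3,6,7
4,5,7
2,3,4,7
2,3,5,6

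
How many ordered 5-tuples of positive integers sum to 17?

By stars and bars with positive parts, the count is C(16,4) = 1820.

1820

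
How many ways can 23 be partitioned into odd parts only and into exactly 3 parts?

14

Listing the qualifying partitions of 23:
21,1,1
19,3,1
17,5,1
17,3,3
15,7,1
15,5,3
13,9,1
13,7,3
13,5,5
11,11,1
11,9,3
11,7,5
9,9,5
9,7,7
That's 14 in total.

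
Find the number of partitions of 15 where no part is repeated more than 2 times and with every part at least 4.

7

They are:
15
11,4
10,5
9,6
8,7
7,4,4
6,5,4
That's 7 in total.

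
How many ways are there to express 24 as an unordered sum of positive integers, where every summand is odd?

Counting exhaustively, 122 partitions satisfy the conditions.

122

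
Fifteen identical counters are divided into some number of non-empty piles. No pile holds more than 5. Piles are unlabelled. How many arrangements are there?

Enumerating by decreasing first part gives 84 partitions in all.

84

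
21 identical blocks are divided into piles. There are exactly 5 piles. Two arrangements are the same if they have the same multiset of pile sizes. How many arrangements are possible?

Direct enumeration gives 101 partitions.

101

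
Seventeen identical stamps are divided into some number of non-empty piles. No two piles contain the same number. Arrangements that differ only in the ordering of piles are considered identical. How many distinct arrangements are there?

38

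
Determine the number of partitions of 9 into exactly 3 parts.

7

They are:
7,1,1
6,2,1
5,3,1
5,2,2
4,4,1
4,3,2
3,3,3
That's 7 in total.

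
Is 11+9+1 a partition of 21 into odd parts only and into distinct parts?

The parts sum to 21, and the condition 'every summand is odd' holds; the condition 'all summands are distinct' holds.

Yes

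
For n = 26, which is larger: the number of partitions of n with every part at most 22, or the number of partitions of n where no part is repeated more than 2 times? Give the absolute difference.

Partitions of 26 with every part at most 22: 2429.
Partitions of 26 where no part is repeated more than 2 times: 617.
|2429 − 617| = 1812.

1812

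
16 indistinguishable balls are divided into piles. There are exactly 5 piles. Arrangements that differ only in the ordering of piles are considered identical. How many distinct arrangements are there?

37

There are too many to list fully; the first 12 (by largest part) are:
12,1,1,1,1
11,2,1,1,1
10,3,1,1,1
10,2,2,1,1
9,4,1,1,1
9,3,2,1,1
9,2,2,2,1
8,5,1,1,1
8,4,2,1,1
8,3,3,1,1
8,3,2,2,1
8,2,2,2,2
…and 25 more, for 37 total.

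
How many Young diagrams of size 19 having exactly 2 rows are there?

9

The partitions of 19 that satisfy the conditions:
18 + 1
17 + 2
16 + 3
15 + 4
14 + 5
13 + 6
12 + 7
11 + 8
10 + 9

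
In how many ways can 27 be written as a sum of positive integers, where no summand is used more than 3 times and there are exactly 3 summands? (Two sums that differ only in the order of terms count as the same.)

61

A partial list (first 12 by largest part):
25,1,1
24,2,1
23,3,1
23,2,2
22,4,1
22,3,2
21,5,1
21,4,2
21,3,3
20,6,1
20,5,2
20,4,3
…and 49 more, for 61 total.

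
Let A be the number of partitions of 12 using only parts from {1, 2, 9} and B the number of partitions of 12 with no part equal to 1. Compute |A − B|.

Partitions of 12 using only parts from {1, 2, 9}: 9.
Partitions of 12 with no part equal to 1: 21.
|9 − 21| = 12.

12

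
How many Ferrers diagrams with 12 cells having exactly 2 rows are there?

Listing the qualifying partitions of 12:
11,1
10,2
9,3
8,4
7,5
6,6
Counting gives 6.

6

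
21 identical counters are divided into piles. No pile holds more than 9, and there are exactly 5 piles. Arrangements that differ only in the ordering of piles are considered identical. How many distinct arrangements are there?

63

There are too many to list fully; the first 12 (by largest part) are:
9,9,1,1,1
9,8,2,1,1
9,7,3,1,1
9,7,2,2,1
9,6,4,1,1
9,6,3,2,1
9,6,2,2,2
9,5,5,1,1
9,5,4,2,1
9,5,3,3,1
9,5,3,2,2
9,4,4,3,1
…and 51 more, for 63 total.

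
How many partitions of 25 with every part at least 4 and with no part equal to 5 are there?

33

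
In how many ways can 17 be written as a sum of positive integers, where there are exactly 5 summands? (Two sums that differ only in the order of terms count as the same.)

47

A partial list (first 12 by largest part):
13, 1, 1, 1, 1
12, 2, 1, 1, 1
11, 3, 1, 1, 1
11, 2, 2, 1, 1
10, 4, 1, 1, 1
10, 3, 2, 1, 1
10, 2, 2, 2, 1
9, 5, 1, 1, 1
9, 4, 2, 1, 1
9, 3, 3, 1, 1
9, 3, 2, 2, 1
9, 2, 2, 2, 2
…and 35 more, for 47 total.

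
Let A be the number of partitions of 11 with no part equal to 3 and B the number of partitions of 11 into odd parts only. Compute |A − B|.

Partitions of 11 with no part equal to 3: 34.
Partitions of 11 into odd parts only: 12.
|34 − 12| = 22.

22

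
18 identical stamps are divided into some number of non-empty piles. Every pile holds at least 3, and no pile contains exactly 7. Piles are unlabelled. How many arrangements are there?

27

There are too many to list fully; the first 12 (by largest part) are:
18
15 + 3
14 + 4
13 + 5
12 + 6
12 + 3 + 3
11 + 4 + 3
10 + 8
10 + 5 + 3
10 + 4 + 4
9 + 9
9 + 6 + 3
…and 15 more, for 27 total.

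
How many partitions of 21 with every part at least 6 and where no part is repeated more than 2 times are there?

8

Listing the qualifying partitions of 21:
21
6+15
7+14
8+13
9+12
10+11
6+6+9
6+7+8
Counting gives 8.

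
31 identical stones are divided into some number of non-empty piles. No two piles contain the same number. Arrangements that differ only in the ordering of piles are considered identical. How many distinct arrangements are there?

Systematic enumeration (by largest part, then next-largest, …) yields 340.

340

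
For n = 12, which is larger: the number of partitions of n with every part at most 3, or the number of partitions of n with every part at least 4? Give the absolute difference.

Partitions of 12 with every part at most 3: 19.
Partitions of 12 with every part at least 4: 5.
|19 − 5| = 14.

14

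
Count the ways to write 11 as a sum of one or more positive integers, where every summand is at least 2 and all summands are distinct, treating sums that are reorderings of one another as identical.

Enumerating:
11
2 + 9
3 + 8
4 + 7
5 + 6
2 + 3 + 6
2 + 4 + 5
Counting gives 7.

7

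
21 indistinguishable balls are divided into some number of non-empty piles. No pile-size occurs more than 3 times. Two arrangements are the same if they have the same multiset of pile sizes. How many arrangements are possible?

395

Systematic enumeration (by largest part, then next-largest, …) yields 395.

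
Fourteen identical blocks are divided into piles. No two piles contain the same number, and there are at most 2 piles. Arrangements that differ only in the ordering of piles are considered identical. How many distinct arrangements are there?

Enumerating:
14
13 + 1
12 + 2
11 + 3
10 + 4
9 + 5
8 + 6
Counting gives 7.

7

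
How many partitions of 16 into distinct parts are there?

32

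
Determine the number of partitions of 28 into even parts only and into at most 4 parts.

47

There are too many to list fully; the first 12 (by largest part) are:
28
26, 2
24, 4
24, 2, 2
22, 6
22, 4, 2
22, 2, 2, 2
20, 8
20, 6, 2
20, 4, 4
20, 4, 2, 2
18, 10
…and 35 more, for 47 total.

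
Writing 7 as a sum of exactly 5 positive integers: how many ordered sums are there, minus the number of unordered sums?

Compositions: C(6,4) = 15.
Partitions of 7 into exactly 5 parts: 2.
Difference: 15 − 2 = 13.

13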